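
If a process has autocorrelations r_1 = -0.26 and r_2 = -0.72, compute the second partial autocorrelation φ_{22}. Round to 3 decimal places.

-0.845

φ_{22} = (r_2 − r_1²) / (1 − r_1²)
r_1² = (-0.26)² = 0.0676
Numerator = -0.72 − 0.0676 = -0.7876; denominator = 1 − 0.0676 = 0.9324
φ_{22} = -0.7876 / 0.9324 = -0.845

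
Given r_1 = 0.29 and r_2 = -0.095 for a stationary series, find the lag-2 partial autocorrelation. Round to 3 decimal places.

-0.196

φ_{22} = (r_2 − r_1²) / (1 − r_1²)
r_1² = (0.29)² = 0.0841
Numerator = -0.095 − 0.0841 = -0.1791; denominator = 1 − 0.0841 = 0.9159
φ_{22} = -0.1791 / 0.9159 = -0.196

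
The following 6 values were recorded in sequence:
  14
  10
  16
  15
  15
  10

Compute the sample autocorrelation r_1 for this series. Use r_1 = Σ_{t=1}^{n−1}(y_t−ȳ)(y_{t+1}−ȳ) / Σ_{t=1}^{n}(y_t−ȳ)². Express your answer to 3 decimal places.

Mean ȳ = (14 + 10 + 16 + 15 + 15 + 10)/6 = 13.3333
Deviations from mean: 0.6667, -3.3333, 2.6667, 1.6667, 1.6667, -3.3333
Σ(y_t−ȳ)(y_{t+1}−ȳ) = (-2.2222) + (-8.8889) + (4.4444) + (2.7778) + (-5.5556) = -9.4444
Denominator Σ(y_t−ȳ)² = 35.3333
r_1 = -9.4444 / 35.3333 = -0.267

-0.267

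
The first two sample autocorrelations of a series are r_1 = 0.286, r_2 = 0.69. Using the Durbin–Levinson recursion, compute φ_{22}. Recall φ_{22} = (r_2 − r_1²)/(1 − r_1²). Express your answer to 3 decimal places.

φ_{22} = (r_2 − r_1²) / (1 − r_1²)
r_1² = (0.286)² = 0.081796
Numerator = 0.69 − 0.0818 = 0.6082; denominator = 1 − 0.0818 = 0.9182
φ_{22} = 0.6082 / 0.9182 = 0.662

0.662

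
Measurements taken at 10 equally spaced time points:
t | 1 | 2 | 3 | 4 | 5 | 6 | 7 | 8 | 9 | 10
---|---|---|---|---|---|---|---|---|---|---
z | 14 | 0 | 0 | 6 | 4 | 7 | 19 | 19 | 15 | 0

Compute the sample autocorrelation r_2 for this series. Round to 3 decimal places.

-0.125

Mean z̄ = (14 + 0 + 0 + 6 + 4 + 7 + 19 + 19 + 15 + 0)/10 = 8.4000
Numerator Σ_{t=1}^{8}(z_t−z̄)(z_{t+2}−z̄) = -67.1200
Denominator Σ(z_t−z̄)² = 538.4000
r_2 = -67.1200 / 538.4000 = -0.125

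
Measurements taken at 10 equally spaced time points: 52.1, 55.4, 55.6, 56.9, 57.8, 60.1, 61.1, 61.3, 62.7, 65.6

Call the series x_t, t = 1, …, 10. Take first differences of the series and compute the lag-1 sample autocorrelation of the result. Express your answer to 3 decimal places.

-0.223

First differences Δx: 3.3, 0.2, 1.3, 0.9, 2.3, 1.0, 0.2, 1.4, 2.9
Mean of differences = 1.5000
Numerator Σ(Δx_t−Δx̄)(Δx_{t+1}−Δx̄) = -2.2000
Denominator Σ(Δx_t−Δx̄)² = 9.8800
r_1(Δx) = -2.2000 / 9.8800 = -0.223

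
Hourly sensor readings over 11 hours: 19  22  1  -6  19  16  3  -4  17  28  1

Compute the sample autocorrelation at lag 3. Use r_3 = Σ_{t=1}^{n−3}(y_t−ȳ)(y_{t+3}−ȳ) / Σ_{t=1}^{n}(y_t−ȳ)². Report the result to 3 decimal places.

Mean ȳ = (19 + 22 + 1 − 6 + 19 + 16 + 3 − 4 + 17 + 28 + 1)/11 = 10.5455
Numerator Σ_{t=1}^{8}(y_t−ȳ)(y_{t+3}−ȳ) = -50.8926
Denominator Σ(y_t−ȳ)² = 1374.7273
r_3 = -50.8926 / 1374.7273 = -0.037

-0.037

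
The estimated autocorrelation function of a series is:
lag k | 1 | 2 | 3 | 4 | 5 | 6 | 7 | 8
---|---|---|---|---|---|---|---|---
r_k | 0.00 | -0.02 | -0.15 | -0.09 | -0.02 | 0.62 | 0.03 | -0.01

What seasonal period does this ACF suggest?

The largest autocorrelation is r_6 = 0.62; the remaining lags stay at or below 0.03.
The dominant spike at lag 6 indicates a seasonal period of 6.

6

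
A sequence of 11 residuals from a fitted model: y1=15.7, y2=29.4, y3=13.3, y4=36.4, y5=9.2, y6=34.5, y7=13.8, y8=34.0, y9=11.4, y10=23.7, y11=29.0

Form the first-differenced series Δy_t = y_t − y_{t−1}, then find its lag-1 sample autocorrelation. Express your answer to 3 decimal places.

-0.908

First differences Δy: 13.7, -16.1, 23.1, -27.2, 25.3, -20.7, 20.2, -22.6, 12.3, 5.3
Mean of differences = 1.3300
Numerator Σ(Δy_t−Δȳ)(Δy_{t+1}−Δȳ) = -3514.3079
Denominator Σ(Δy_t−Δȳ)² = 3869.4210
r_1(Δy) = -3514.3079 / 3869.4210 = -0.908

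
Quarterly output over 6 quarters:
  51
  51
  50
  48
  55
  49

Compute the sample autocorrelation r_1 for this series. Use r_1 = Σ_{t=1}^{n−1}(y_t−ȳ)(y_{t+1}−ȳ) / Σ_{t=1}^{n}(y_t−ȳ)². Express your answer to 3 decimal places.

Mean ȳ = (51 + 51 + 50 + 48 + 55 + 49)/6 = 50.6667
Deviations from mean: 0.3333, 0.3333, -0.6667, -2.6667, 4.3333, -1.6667
Numerator Σ_{t=1}^{5}(y_t−ȳ)(y_{t+1}−ȳ) = -17.1111
Denominator Σ(y_t−ȳ)² = 29.3333
r_1 = -17.1111 / 29.3333 = -0.583

-0.583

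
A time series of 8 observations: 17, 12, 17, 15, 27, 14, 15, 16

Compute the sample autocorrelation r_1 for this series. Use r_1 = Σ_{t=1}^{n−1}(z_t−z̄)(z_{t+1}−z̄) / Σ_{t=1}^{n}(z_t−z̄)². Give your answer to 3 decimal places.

-0.302

Mean z̄ = (17 + 12 + 17 + 15 + 27 + 14 + 15 + 16)/8 = 16.6250
Deviations from mean: 0.3750, -4.6250, 0.3750, -1.6250, 10.3750, -2.6250, -1.6250, -0.6250
Σ(z_t−z̄)(z_{t+1}−z̄) = (-1.7344) + (-1.7344) + (-0.6094) + (-16.8594) + (-27.2344) + (4.2656) + (1.0156) = -42.8906
Denominator Σ(z_t−z̄)² = 141.8750
r_1 = -42.8906 / 141.8750 = -0.302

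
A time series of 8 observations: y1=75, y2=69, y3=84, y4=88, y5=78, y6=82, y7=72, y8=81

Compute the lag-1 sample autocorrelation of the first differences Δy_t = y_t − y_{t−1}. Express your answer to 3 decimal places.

-0.428

First differences Δy: -6, 15, 4, -10, 4, -10, 9
Mean of differences = 0.8571
Numerator Σ(Δy_t−Δȳ)(Δy_{t+1}−Δȳ) = -243.3061
Denominator Σ(Δy_t−Δȳ)² = 568.8571
r_1(Δy) = -243.3061 / 568.8571 = -0.428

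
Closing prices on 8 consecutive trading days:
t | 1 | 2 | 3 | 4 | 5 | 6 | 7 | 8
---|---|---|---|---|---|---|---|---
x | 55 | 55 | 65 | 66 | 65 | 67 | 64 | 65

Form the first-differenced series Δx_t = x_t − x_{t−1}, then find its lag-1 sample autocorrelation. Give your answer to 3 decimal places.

-0.166

First differences Δx: 0, 10, 1, -1, 2, -3, 1
Mean of differences = 1.4286
Numerator Σ(Δx_t−Δx̄)(Δx_{t+1}−Δx̄) = -16.8980
Denominator Σ(Δx_t−Δx̄)² = 101.7143
r_1(Δx) = -16.8980 / 101.7143 = -0.166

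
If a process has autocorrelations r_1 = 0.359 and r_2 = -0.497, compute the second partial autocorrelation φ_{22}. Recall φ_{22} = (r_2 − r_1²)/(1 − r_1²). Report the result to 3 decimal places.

φ_{22} = (r_2 − r_1²) / (1 − r_1²)
r_1² = (0.359)² = 0.128881
Numerator = -0.497 − 0.1289 = -0.6259; denominator = 1 − 0.1289 = 0.8711
φ_{22} = -0.6259 / 0.8711 = -0.718

-0.718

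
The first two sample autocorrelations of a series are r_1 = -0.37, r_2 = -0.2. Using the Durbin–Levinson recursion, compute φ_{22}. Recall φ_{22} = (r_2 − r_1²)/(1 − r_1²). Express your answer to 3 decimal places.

φ_{22} = (r_2 − r_1²) / (1 − r_1²)
r_1² = (-0.37)² = 0.1369
Numerator = -0.2 − 0.1369 = -0.3369; denominator = 1 − 0.1369 = 0.8631
φ_{22} = -0.3369 / 0.8631 = -0.390

-0.390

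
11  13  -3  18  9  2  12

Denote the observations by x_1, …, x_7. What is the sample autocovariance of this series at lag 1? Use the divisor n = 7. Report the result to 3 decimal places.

-24.268

Mean x̄ = (11 + 13 − 3 + 18 + 9 + 2 + 12)/7 = 8.8571
Deviations: 2.1429, 4.1429, -11.8571, 9.1429, 0.1429, -6.8571, 3.1429
Σ_{t=1}^{6}(x_t−x̄)(x_{t+1}−x̄) = -169.8776
γ_1 = -169.8776 / 7 = -24.268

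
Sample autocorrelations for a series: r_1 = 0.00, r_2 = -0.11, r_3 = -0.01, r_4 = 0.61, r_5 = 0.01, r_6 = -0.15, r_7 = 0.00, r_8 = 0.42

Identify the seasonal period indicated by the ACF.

The largest autocorrelation is r_4 = 0.61, with a weaker echo at lag 8 (0.42); the remaining lags stay at or below 0.01.
The dominant spike at lag 4 indicates a seasonal period of 4.

4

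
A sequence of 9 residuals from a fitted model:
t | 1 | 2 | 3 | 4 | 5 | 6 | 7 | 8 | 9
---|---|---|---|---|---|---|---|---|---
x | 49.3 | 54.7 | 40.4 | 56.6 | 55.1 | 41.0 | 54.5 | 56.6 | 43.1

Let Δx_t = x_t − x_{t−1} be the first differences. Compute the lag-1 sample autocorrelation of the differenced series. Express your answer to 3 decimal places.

First differences Δx: 5.4, -14.3, 16.2, -1.5, -14.1, 13.5, 2.1, -13.5
Mean of differences = -0.7750
Numerator Σ(Δx_t−Δx̄)(Δx_{t+1}−Δx̄) = -501.5081
Denominator Σ(Δx_t−Δx̄)² = 1061.2550
r_1(Δx) = -501.5081 / 1061.2550 = -0.473

-0.473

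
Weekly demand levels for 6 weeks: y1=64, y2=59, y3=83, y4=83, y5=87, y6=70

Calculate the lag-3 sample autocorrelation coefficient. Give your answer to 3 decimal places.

Mean ȳ = (64 + 59 + 83 + 83 + 87 + 70)/6 = 74.3333
Numerator Σ_{t=1}^{3}(y_t−ȳ)(y_{t+3}−ȳ) = -321.3333
Denominator Σ(y_t−ȳ)² = 671.3333
r_3 = -321.3333 / 671.3333 = -0.479

-0.479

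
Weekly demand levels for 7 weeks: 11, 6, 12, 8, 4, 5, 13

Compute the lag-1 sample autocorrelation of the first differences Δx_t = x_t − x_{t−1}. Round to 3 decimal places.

-0.215

First differences Δx: -5, 6, -4, -4, 1, 8
Mean of differences = 0.3333
Numerator Σ(Δx_t−Δx̄)(Δx_{t+1}−Δx̄) = -33.7778
Denominator Σ(Δx_t−Δx̄)² = 157.3333
r_1(Δx) = -33.7778 / 157.3333 = -0.215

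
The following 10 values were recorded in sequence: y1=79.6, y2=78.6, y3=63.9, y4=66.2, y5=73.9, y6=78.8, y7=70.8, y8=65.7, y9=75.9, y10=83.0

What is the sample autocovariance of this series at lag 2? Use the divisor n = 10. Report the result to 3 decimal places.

-25.832

Mean ȳ = (79.6 + 78.6 + 63.9 + 66.2 + 73.9 + 78.8 + 70.8 + 65.7 + 75.9 + 83.0)/10 = 73.6400
Σ_{t=1}^{8}(y_t−ȳ)(y_{t+2}−ȳ) = -258.3212
γ_2 = -258.3212 / 10 = -25.832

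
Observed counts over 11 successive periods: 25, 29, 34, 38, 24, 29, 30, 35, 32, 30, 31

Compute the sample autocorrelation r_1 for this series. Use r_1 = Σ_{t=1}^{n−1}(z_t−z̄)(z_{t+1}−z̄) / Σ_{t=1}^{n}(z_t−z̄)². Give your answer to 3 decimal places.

Mean z̄ = (25 + 29 + 34 + 38 + 24 + 29 + 30 + 35 + 32 + 30 + 31)/11 = 30.6364
Numerator Σ_{t=1}^{10}(z_t−z̄)(z_{t+1}−z̄) = -6.4050
Denominator Σ(z_t−z̄)² = 168.5455
r_1 = -6.4050 / 168.5455 = -0.038

-0.038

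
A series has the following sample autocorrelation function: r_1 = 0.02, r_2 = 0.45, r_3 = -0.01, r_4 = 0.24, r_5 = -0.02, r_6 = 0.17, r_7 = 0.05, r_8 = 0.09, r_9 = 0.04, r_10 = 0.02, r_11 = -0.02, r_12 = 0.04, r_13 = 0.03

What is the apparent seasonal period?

The largest autocorrelation is r_2 = 0.45, with weaker echoes at lags 4 (0.24) and 6 (0.17); the remaining lags stay at or below 0.09.
The dominant spike at lag 2 indicates a seasonal period of 2.

2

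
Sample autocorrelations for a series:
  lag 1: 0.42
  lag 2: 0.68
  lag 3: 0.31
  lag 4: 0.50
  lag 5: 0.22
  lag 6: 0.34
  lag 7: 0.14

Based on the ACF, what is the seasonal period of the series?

2

The largest autocorrelation is r_2 = 0.68, with a weaker echo at lag 4 (0.50); the remaining lags stay at or below 0.42.
The dominant spike at lag 2 indicates a seasonal period of 2.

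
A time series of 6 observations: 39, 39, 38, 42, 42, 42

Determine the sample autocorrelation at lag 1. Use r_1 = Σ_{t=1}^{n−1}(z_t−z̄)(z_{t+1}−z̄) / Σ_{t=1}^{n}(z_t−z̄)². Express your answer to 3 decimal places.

Mean z̄ = (39 + 39 + 38 + 42 + 42 + 42)/6 = 40.3333
Deviations from mean: -1.3333, -1.3333, -2.3333, 1.6667, 1.6667, 1.6667
Numerator Σ_{t=1}^{5}(z_t−z̄)(z_{t+1}−z̄) = 6.5556
Denominator Σ(z_t−z̄)² = 17.3333
r_1 = 6.5556 / 17.3333 = 0.378

0.378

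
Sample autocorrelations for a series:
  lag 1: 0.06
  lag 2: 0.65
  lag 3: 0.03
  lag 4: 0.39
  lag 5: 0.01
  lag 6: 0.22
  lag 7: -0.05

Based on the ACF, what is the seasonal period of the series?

2

The largest autocorrelation is r_2 = 0.65, with weaker echoes at lags 4 (0.39) and 6 (0.22); the remaining lags stay at or below 0.06.
The dominant spike at lag 2 indicates a seasonal period of 2.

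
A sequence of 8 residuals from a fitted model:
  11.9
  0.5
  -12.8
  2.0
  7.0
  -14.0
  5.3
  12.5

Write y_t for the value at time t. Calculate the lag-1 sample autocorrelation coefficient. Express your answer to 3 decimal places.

Mean ȳ = (11.9 + 0.5 − 12.8 + 2.0 + 7.0 − 14.0 + 5.3 + 12.5)/8 = 1.5500
Deviations from mean: 10.3500, -1.0500, -14.3500, 0.4500, 5.4500, -15.5500, 3.7500, 10.9500
Numerator Σ_{t=1}^{7}(y_t−ȳ)(y_{t+1}−ȳ) = -101.8025
Denominator Σ(y_t−ȳ)² = 719.8200
r_1 = -101.8025 / 719.8200 = -0.141

-0.141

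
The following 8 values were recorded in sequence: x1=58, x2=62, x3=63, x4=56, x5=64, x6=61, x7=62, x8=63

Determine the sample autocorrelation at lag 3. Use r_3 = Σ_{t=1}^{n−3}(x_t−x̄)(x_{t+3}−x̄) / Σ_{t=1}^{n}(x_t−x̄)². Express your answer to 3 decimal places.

Mean x̄ = (58 + 62 + 63 + 56 + 64 + 61 + 62 + 63)/8 = 61.1250
Numerator Σ_{t=1}^{5}(x_t−x̄)(x_{t+3}−x̄) = 19.2031
Denominator Σ(x_t−x̄)² = 52.8750
r_3 = 19.2031 / 52.8750 = 0.363

0.363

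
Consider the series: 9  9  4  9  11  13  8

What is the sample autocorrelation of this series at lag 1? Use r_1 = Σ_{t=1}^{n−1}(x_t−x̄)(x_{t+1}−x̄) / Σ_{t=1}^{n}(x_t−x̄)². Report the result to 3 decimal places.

0.087

Mean x̄ = (9 + 9 + 4 + 9 + 11 + 13 + 8)/7 = 9.0000
Σ(x_t−x̄)(x_{t+1}−x̄) = (0.0000) + (0.0000) + (0.0000) + (0.0000) + (8.0000) + (-4.0000) = 4.0000
Denominator Σ(x_t−x̄)² = 46.0000
r_1 = 4.0000 / 46.0000 = 0.087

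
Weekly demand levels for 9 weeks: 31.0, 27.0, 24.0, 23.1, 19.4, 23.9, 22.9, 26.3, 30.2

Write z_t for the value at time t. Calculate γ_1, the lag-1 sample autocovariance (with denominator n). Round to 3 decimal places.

4.173

Mean z̄ = (31.0 + 27.0 + 24.0 + 23.1 + 19.4 + 23.9 + 22.9 + 26.3 + 30.2)/9 = 25.3111
Σ_{t=1}^{8}(z_t−z̄)(z_{t+1}−z̄) = 37.5565
γ_1 = 37.5565 / 9 = 4.173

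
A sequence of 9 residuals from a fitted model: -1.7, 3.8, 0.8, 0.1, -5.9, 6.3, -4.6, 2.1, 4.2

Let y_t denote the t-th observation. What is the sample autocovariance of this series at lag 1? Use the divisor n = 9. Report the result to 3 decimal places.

-8.079

Mean ȳ = (-1.7 + 3.8 + 0.8 + 0.1 − 5.9 + 6.3 − 4.6 + 2.1 + 4.2)/9 = 0.5667
Σ_{t=1}^{8}(y_t−ȳ)(y_{t+1}−ȳ) = -72.7144
γ_1 = -72.7144 / 9 = -8.079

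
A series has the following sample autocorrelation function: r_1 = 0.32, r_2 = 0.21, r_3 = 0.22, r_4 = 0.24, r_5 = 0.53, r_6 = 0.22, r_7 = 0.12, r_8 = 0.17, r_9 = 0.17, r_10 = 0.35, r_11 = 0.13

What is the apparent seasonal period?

The largest autocorrelation is r_5 = 0.53, with a weaker echo at lag 10 (0.35); the remaining lags stay at or below 0.32. The elevated value at lag 1 (0.32), dropping to 0.21 at lag 2, reflects decaying short-term dependence rather than seasonality.
The dominant spike at lag 5 indicates a seasonal period of 5.

5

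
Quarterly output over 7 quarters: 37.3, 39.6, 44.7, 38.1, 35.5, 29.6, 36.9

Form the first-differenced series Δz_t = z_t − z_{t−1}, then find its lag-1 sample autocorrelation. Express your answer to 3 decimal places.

-0.195

First differences Δz: 2.3, 5.1, -6.6, -2.6, -5.9, 7.3
Mean of differences = -0.0667
Numerator Σ(Δz_t−Δz̄)(Δz_{t+1}−Δz̄) = -33.1711
Denominator Σ(Δz_t−Δz̄)² = 169.6933
r_1(Δz) = -33.1711 / 169.6933 = -0.195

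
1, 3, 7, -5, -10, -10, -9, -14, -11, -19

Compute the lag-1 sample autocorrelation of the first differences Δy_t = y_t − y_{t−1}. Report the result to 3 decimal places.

First differences Δy: 2, 4, -12, -5, 0, 1, -5, 3, -8
Mean of differences = -2.2222
Numerator Σ(Δy_t−Δȳ)(Δy_{t+1}−Δȳ) = -60.0494
Denominator Σ(Δy_t−Δȳ)² = 243.5556
r_1(Δy) = -60.0494 / 243.5556 = -0.247

-0.247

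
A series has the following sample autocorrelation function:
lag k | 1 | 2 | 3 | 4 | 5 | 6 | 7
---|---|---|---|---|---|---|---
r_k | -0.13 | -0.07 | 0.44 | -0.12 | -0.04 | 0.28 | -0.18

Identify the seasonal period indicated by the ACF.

The largest autocorrelation is r_3 = 0.44, with a weaker echo at lag 6 (0.28); the remaining lags stay at or below -0.04.
The dominant spike at lag 3 indicates a seasonal period of 3.

3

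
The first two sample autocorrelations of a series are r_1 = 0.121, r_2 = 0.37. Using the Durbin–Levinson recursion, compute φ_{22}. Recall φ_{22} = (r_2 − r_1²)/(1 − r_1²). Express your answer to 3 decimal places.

0.361

φ_{22} = (r_2 − r_1²) / (1 − r_1²)
r_1² = (0.121)² = 0.014641
Numerator = 0.37 − 0.0146 = 0.3554; denominator = 1 − 0.0146 = 0.9854
φ_{22} = 0.3554 / 0.9854 = 0.361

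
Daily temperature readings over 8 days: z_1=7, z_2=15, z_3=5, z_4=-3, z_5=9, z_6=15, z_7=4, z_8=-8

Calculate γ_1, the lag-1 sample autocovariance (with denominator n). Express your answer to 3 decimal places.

Mean z̄ = (7 + 15 + 5 − 3 + 9 + 15 + 4 − 8)/8 = 5.5000
Deviations: 1.5000, 9.5000, -0.5000, -8.5000, 3.5000, 9.5000, -1.5000, -13.5000
Σ_{t=1}^{7}(z_t−z̄)(z_{t+1}−z̄) = 23.2500
γ_1 = 23.2500 / 8 = 2.906

2.906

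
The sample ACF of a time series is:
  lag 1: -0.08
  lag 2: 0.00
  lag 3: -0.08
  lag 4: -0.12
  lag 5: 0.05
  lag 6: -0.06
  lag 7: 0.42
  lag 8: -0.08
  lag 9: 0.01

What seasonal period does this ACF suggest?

7

The largest autocorrelation is r_7 = 0.42; the remaining lags stay at or below 0.05.
The dominant spike at lag 7 indicates a seasonal period of 7.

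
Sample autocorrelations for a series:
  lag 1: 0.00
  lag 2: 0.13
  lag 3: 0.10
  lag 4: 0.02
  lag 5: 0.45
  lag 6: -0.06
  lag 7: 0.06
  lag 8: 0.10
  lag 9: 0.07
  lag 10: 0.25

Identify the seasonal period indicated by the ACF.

The largest autocorrelation is r_5 = 0.45, with a weaker echo at lag 10 (0.25); the remaining lags stay at or below 0.13.
The dominant spike at lag 5 indicates a seasonal period of 5.

5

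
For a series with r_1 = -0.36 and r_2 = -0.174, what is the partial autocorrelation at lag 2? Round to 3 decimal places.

-0.349

φ_{22} = (r_2 − r_1²) / (1 − r_1²)
r_1² = (-0.36)² = 0.1296
Numerator = -0.174 − 0.1296 = -0.3036; denominator = 1 − 0.1296 = 0.8704
φ_{22} = -0.3036 / 0.8704 = -0.349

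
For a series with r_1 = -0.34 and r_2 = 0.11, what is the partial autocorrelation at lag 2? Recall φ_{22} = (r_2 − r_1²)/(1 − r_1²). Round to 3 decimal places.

φ_{22} = (r_2 − r_1²) / (1 − r_1²)
r_1² = (-0.34)² = 0.1156
Numerator = 0.11 − 0.1156 = -0.0056; denominator = 1 − 0.1156 = 0.8844
φ_{22} = -0.0056 / 0.8844 = -0.006

-0.006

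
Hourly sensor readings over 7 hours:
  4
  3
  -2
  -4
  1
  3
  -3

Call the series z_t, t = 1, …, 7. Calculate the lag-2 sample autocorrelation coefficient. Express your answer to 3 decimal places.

-0.563

Mean z̄ = (4 + 3 − 2 − 4 + 1 + 3 − 3)/7 = 0.2857
Σ(z_t−z̄)(z_{t+2}−z̄) = (-8.4898) + (-11.6327) + (-1.6327) + (-11.6327) + (-2.3469) = -35.7347
Denominator Σ(z_t−z̄)² = 63.4286
r_2 = -35.7347 / 63.4286 = -0.563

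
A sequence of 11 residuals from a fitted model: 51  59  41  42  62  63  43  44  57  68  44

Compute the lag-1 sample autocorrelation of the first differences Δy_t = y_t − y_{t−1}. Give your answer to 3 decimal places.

-0.129

First differences Δy: 8, -18, 1, 20, 1, -20, 1, 13, 11, -24
Mean of differences = -0.7000
Numerator Σ(Δy_t−Δȳ)(Δy_{t+1}−Δȳ) = -264.1900
Denominator Σ(Δy_t−Δȳ)² = 2052.1000
r_1(Δy) = -264.1900 / 2052.1000 = -0.129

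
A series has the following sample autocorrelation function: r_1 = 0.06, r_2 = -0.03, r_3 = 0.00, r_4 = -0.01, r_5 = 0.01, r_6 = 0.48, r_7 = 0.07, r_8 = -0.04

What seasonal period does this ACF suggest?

6

The largest autocorrelation is r_6 = 0.48; the remaining lags stay at or below 0.07.
The dominant spike at lag 6 indicates a seasonal period of 6.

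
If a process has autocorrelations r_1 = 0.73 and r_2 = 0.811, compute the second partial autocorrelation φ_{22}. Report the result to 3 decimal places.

φ_{22} = (r_2 − r_1²) / (1 − r_1²)
r_1² = (0.73)² = 0.5329
Numerator = 0.811 − 0.5329 = 0.2781; denominator = 1 − 0.5329 = 0.4671
φ_{22} = 0.2781 / 0.4671 = 0.595

0.595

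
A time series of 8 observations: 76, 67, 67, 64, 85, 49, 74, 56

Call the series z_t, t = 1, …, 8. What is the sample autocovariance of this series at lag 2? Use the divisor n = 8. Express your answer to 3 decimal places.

Mean z̄ = (76 + 67 + 67 + 64 + 85 + 49 + 74 + 56)/8 = 67.2500
Deviations: 8.7500, -0.2500, -0.2500, -3.2500, 17.7500, -18.2500, 6.7500, -11.2500
Σ_{t=1}^{6}(z_t−z̄)(z_{t+2}−z̄) = 378.6250
γ_2 = 378.6250 / 8 = 47.328

47.328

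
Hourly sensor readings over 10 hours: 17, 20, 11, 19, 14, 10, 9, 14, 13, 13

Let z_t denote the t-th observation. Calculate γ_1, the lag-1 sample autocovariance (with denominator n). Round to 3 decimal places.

0.600

Mean z̄ = (17 + 20 + 11 + 19 + 14 + 10 + 9 + 14 + 13 + 13)/10 = 14.0000
Σ_{t=1}^{9}(z_t−z̄)(z_{t+1}−z̄) = 6.0000
γ_1 = 6.0000 / 10 = 0.600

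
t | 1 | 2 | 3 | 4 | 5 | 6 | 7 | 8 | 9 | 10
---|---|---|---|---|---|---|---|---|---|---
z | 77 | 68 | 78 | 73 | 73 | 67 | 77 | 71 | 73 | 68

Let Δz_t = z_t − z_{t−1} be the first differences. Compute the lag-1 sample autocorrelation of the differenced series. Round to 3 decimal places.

-0.698

First differences Δz: -9, 10, -5, 0, -6, 10, -6, 2, -5
Mean of differences = -1.0000
Numerator Σ(Δz_t−Δz̄)(Δz_{t+1}−Δz̄) = -278.0000
Denominator Σ(Δz_t−Δz̄)² = 398.0000
r_1(Δz) = -278.0000 / 398.0000 = -0.698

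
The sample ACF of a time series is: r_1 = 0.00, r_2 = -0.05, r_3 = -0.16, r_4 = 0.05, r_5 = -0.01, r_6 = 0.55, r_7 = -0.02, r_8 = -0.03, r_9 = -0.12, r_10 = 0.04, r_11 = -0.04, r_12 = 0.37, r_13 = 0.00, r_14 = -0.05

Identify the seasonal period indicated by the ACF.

6

The largest autocorrelation is r_6 = 0.55, with a weaker echo at lag 12 (0.37); the remaining lags stay at or below 0.05.
The dominant spike at lag 6 indicates a seasonal period of 6.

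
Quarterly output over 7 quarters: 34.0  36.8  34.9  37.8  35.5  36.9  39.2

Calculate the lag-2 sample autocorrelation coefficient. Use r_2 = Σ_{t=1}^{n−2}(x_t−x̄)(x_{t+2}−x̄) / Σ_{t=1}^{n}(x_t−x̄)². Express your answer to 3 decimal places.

Mean x̄ = (34.0 + 36.8 + 34.9 + 37.8 + 35.5 + 36.9 + 39.2)/7 = 36.4429
Σ(x_t−x̄)(x_{t+2}−x̄) = (3.7690) + (0.4847) + (1.4547) + (0.6204) + (-2.5996) = 3.7292
Denominator Σ(x_t−x̄)² = 19.0171
r_2 = 3.7292 / 19.0171 = 0.196

0.196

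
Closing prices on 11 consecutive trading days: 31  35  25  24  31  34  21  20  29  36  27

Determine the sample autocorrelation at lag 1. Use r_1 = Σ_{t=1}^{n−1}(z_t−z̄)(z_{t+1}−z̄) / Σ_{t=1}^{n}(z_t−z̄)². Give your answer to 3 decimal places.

Mean z̄ = (31 + 35 + 25 + 24 + 31 + 34 + 21 + 20 + 29 + 36 + 27)/11 = 28.4545
Numerator Σ_{t=1}^{10}(z_t−z̄)(z_{t+1}−z̄) = 22.4298
Denominator Σ(z_t−z̄)² = 304.7273
r_1 = 22.4298 / 304.7273 = 0.074

0.074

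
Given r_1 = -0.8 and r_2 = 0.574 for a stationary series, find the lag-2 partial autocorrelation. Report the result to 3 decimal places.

φ_{22} = (r_2 − r_1²) / (1 − r_1²)
r_1² = (-0.8)² = 0.64
Numerator = 0.574 − 0.6400 = -0.0660; denominator = 1 − 0.6400 = 0.3600
φ_{22} = -0.0660 / 0.3600 = -0.183

-0.183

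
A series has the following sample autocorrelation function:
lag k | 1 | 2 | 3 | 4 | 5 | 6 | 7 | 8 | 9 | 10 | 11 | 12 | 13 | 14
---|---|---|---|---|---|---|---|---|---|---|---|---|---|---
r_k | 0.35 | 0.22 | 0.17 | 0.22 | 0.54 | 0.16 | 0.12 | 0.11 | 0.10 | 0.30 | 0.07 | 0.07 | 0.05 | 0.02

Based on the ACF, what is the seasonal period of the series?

The largest autocorrelation is r_5 = 0.54; the remaining lags stay at or below 0.35. The elevated value at lag 1 (0.35), dropping to 0.22 at lag 2, reflects decaying short-term dependence rather than seasonality.
The dominant spike at lag 5 indicates a seasonal period of 5.

5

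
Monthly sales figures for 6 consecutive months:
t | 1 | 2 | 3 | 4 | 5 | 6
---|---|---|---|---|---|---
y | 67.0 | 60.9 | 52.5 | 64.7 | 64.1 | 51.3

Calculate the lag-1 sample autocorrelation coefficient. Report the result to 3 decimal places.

-0.237

Mean ȳ = (67.0 + 60.9 + 52.5 + 64.7 + 64.1 + 51.3)/6 = 60.0833
Deviations from mean: 6.9167, 0.8167, -7.5833, 4.6167, 4.0167, -8.7833
Σ(y_t−ȳ)(y_{t+1}−ȳ) = (5.6486) + (-6.1931) + (-35.0097) + (18.5436) + (-35.2797) = -52.2903
Denominator Σ(y_t−ȳ)² = 220.6083
r_1 = -52.2903 / 220.6083 = -0.237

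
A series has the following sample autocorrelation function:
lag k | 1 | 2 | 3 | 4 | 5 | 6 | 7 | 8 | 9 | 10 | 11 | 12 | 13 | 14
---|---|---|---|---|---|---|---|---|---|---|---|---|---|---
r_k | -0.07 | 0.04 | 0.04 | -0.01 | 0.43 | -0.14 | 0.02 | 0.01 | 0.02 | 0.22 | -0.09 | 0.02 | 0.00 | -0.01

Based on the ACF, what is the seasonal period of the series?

The largest autocorrelation is r_5 = 0.43, with a weaker echo at lag 10 (0.22); the remaining lags stay at or below 0.04.
The dominant spike at lag 5 indicates a seasonal period of 5.

5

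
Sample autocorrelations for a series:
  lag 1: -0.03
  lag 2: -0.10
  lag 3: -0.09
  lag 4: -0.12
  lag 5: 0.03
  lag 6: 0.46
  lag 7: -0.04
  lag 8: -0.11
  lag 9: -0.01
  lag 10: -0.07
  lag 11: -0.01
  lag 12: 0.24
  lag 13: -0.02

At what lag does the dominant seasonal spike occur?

The largest autocorrelation is r_6 = 0.46, with a weaker echo at lag 12 (0.24); the remaining lags stay at or below 0.03.
The dominant spike at lag 6 indicates a seasonal period of 6.

6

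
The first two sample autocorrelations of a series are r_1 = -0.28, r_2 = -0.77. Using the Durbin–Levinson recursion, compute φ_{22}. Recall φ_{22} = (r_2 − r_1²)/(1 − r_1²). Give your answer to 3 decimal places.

-0.921

φ_{22} = (r_2 − r_1²) / (1 − r_1²)
r_1² = (-0.28)² = 0.0784
Numerator = -0.77 − 0.0784 = -0.8484; denominator = 1 − 0.0784 = 0.9216
φ_{22} = -0.8484 / 0.9216 = -0.921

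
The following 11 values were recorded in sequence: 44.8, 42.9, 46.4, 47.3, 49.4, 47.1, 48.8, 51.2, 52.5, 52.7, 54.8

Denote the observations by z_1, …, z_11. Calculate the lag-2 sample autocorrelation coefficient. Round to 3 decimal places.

0.354

Mean z̄ = (44.8 + 42.9 + 46.4 + 47.3 + 49.4 + 47.1 + 48.8 + 51.2 + 52.5 + 52.7 + 54.8)/11 = 48.9000
Numerator Σ_{t=1}^{9}(z_t−z̄)(z_{t+2}−z̄) = 46.9100
Denominator Σ(z_t−z̄)² = 132.6200
r_2 = 46.9100 / 132.6200 = 0.354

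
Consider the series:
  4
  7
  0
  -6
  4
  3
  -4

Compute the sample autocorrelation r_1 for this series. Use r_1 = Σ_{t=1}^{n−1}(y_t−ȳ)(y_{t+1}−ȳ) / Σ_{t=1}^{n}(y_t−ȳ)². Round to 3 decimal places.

Mean ȳ = (4 + 7 + 0 − 6 + 4 + 3 − 4)/7 = 1.1429
Σ(y_t−ȳ)(y_{t+1}−ȳ) = (16.7347) + (-6.6939) + (8.1633) + (-20.4082) + (5.3061) + (-9.5510) = -6.4490
Denominator Σ(y_t−ȳ)² = 132.8571
r_1 = -6.4490 / 132.8571 = -0.049

-0.049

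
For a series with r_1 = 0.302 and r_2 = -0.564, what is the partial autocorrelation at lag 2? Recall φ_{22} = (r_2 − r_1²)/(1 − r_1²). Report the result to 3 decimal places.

-0.721

φ_{22} = (r_2 − r_1²) / (1 − r_1²)
r_1² = (0.302)² = 0.091204
Numerator = -0.564 − 0.0912 = -0.6552; denominator = 1 − 0.0912 = 0.9088
φ_{22} = -0.6552 / 0.9088 = -0.721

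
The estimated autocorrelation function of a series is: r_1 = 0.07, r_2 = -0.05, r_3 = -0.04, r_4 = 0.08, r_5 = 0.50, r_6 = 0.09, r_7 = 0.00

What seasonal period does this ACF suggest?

The largest autocorrelation is r_5 = 0.50; the remaining lags stay at or below 0.09.
The dominant spike at lag 5 indicates a seasonal period of 5.

5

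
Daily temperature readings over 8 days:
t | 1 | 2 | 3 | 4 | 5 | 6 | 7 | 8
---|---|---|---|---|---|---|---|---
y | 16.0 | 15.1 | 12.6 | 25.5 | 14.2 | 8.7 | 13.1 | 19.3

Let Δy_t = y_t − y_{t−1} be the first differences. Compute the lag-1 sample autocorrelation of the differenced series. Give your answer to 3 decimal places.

First differences Δy: -0.9, -2.5, 12.9, -11.3, -5.5, 4.4, 6.2
Mean of differences = 0.4714
Numerator Σ(Δy_t−Δȳ)(Δy_{t+1}−Δȳ) = -109.8194
Denominator Σ(Δy_t−Δȳ)² = 387.6543
r_1(Δy) = -109.8194 / 387.6543 = -0.283

-0.283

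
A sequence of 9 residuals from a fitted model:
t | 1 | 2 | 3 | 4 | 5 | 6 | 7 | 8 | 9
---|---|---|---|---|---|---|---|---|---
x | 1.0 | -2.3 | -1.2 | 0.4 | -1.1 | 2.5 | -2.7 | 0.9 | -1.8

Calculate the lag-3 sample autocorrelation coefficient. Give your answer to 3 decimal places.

-0.262

Mean x̄ = (1.0 − 2.3 − 1.2 + 0.4 − 1.1 + 2.5 − 2.7 + 0.9 − 1.8)/9 = -0.4778
Numerator Σ_{t=1}^{6}(x_t−x̄)(x_{t+3}−x̄) = -6.4648
Denominator Σ(x_t−x̄)² = 24.6356
r_3 = -6.4648 / 24.6356 = -0.262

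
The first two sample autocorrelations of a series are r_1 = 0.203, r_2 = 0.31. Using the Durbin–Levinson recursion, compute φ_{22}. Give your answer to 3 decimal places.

0.280

φ_{22} = (r_2 − r_1²) / (1 − r_1²)
r_1² = (0.203)² = 0.041209
Numerator = 0.31 − 0.0412 = 0.2688; denominator = 1 − 0.0412 = 0.9588
φ_{22} = 0.2688 / 0.9588 = 0.280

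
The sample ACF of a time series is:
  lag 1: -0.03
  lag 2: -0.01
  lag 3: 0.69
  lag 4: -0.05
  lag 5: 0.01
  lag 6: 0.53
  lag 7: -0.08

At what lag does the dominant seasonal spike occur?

The largest autocorrelation is r_3 = 0.69, with a weaker echo at lag 6 (0.53); the remaining lags stay at or below 0.01.
The dominant spike at lag 3 indicates a seasonal period of 3.

3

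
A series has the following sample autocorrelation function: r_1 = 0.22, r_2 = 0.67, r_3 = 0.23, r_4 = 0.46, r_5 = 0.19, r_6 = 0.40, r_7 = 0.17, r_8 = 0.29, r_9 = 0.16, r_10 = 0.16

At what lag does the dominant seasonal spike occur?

2

The largest autocorrelation is r_2 = 0.67, with weaker echoes at lags 4 (0.46), 6 (0.40) and 8 (0.29); the remaining lags stay at or below 0.23.
The dominant spike at lag 2 indicates a seasonal period of 2.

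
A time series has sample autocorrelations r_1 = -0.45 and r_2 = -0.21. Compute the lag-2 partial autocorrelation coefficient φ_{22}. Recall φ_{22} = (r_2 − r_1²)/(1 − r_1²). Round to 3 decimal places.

-0.517

φ_{22} = (r_2 − r_1²) / (1 − r_1²)
r_1² = (-0.45)² = 0.2025
Numerator = -0.21 − 0.2025 = -0.4125; denominator = 1 − 0.2025 = 0.7975
φ_{22} = -0.4125 / 0.7975 = -0.517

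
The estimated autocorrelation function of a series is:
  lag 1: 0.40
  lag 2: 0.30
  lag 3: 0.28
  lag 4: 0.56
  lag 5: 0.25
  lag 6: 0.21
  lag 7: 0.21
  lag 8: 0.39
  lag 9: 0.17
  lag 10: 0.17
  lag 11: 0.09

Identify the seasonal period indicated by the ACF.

The largest autocorrelation is r_4 = 0.56; the remaining lags stay at or below 0.40. The elevated value at lag 1 (0.40), dropping to 0.30 at lag 2, reflects decaying short-term dependence rather than seasonality.
The dominant spike at lag 4 indicates a seasonal period of 4.

4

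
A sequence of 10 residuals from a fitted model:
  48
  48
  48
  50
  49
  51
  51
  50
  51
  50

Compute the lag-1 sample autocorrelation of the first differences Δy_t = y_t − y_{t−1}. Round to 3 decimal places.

-0.581

First differences Δy: 0, 0, 2, -1, 2, 0, -1, 1, -1
Mean of differences = 0.2222
Numerator Σ(Δy_t−Δȳ)(Δy_{t+1}−Δȳ) = -6.7160
Denominator Σ(Δy_t−Δȳ)² = 11.5556
r_1(Δy) = -6.7160 / 11.5556 = -0.581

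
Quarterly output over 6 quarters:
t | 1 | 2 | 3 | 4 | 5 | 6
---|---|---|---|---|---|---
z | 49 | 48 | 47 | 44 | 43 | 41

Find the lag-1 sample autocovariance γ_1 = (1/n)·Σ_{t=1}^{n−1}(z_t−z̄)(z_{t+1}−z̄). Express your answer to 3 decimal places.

4.204

Mean z̄ = (49 + 48 + 47 + 44 + 43 + 41)/6 = 45.3333
Deviations: 3.6667, 2.6667, 1.6667, -1.3333, -2.3333, -4.3333
Σ_{t=1}^{5}(z_t−z̄)(z_{t+1}−z̄) = 25.2222
γ_1 = 25.2222 / 6 = 4.204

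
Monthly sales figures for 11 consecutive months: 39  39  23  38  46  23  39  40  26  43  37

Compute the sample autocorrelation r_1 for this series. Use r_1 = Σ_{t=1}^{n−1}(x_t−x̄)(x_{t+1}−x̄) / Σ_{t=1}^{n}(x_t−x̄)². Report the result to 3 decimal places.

-0.470

Mean x̄ = (39 + 39 + 23 + 38 + 46 + 23 + 39 + 40 + 26 + 43 + 37)/11 = 35.7273
Numerator Σ_{t=1}^{10}(x_t−x̄)(x_{t+1}−x̄) = -297.9835
Denominator Σ(x_t−x̄)² = 634.1818
r_1 = -297.9835 / 634.1818 = -0.470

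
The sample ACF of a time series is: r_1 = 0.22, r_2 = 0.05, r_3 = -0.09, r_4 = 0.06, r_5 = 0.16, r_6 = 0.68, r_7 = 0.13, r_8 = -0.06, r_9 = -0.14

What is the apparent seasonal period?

6

The largest autocorrelation is r_6 = 0.68; the remaining lags stay at or below 0.22. The elevated value at lag 1 (0.22), dropping to 0.05 at lag 2, reflects decaying short-term dependence rather than seasonality.
The dominant spike at lag 6 indicates a seasonal period of 6.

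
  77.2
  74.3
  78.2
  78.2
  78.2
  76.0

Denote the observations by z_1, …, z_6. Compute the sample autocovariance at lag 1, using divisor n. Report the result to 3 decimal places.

-0.353

Mean z̄ = (77.2 + 74.3 + 78.2 + 78.2 + 78.2 + 76.0)/6 = 77.0167
Σ_{t=1}^{5}(z_t−z̄)(z_{t+1}−z̄) = -2.1153
γ_1 = -2.1153 / 6 = -0.353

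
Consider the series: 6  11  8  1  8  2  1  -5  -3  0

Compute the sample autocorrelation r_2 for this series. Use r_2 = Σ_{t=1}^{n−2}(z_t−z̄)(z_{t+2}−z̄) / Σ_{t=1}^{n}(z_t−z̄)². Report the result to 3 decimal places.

0.248

Mean z̄ = (6 + 11 + 8 + 1 + 8 + 2 + 1 − 5 − 3 + 0)/10 = 2.9000
Numerator Σ_{t=1}^{8}(z_t−z̄)(z_{t+2}−z̄) = 59.6800
Denominator Σ(z_t−z̄)² = 240.9000
r_2 = 59.6800 / 240.9000 = 0.248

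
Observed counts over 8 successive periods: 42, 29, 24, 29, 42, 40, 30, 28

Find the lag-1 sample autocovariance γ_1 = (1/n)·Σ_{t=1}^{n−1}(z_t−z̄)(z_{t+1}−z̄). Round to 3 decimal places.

Mean z̄ = (42 + 29 + 24 + 29 + 42 + 40 + 30 + 28)/8 = 33.0000
Σ_{t=1}^{7}(z_t−z̄)(z_{t+1}−z̄) = 57.0000
γ_1 = 57.0000 / 8 = 7.125

7.125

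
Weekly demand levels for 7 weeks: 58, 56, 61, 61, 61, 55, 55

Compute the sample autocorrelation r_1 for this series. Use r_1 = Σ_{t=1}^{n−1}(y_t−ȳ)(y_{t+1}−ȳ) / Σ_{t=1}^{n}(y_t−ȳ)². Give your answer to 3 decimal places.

Mean ȳ = (58 + 56 + 61 + 61 + 61 + 55 + 55)/7 = 58.1429
Deviations from mean: -0.1429, -2.1429, 2.8571, 2.8571, 2.8571, -3.1429, -3.1429
Σ(y_t−ȳ)(y_{t+1}−ȳ) = (0.3061) + (-6.1224) + (8.1633) + (8.1633) + (-8.9796) + (9.8776) = 11.4082
Denominator Σ(y_t−ȳ)² = 48.8571
r_1 = 11.4082 / 48.8571 = 0.234

0.234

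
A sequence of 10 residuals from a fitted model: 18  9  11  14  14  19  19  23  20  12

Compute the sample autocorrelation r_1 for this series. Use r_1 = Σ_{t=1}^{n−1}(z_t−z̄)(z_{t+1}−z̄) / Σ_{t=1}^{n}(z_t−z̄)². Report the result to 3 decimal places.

0.384

Mean z̄ = (18 + 9 + 11 + 14 + 14 + 19 + 19 + 23 + 20 + 12)/10 = 15.9000
Numerator Σ_{t=1}^{9}(z_t−z̄)(z_{t+1}−z̄) = 71.0900
Denominator Σ(z_t−z̄)² = 184.9000
r_1 = 71.0900 / 184.9000 = 0.384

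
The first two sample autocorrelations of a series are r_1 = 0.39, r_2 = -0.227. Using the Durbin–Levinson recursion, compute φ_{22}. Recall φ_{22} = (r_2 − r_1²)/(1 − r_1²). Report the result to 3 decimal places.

-0.447

φ_{22} = (r_2 − r_1²) / (1 − r_1²)
r_1² = (0.39)² = 0.1521
Numerator = -0.227 − 0.1521 = -0.3791; denominator = 1 − 0.1521 = 0.8479
φ_{22} = -0.3791 / 0.8479 = -0.447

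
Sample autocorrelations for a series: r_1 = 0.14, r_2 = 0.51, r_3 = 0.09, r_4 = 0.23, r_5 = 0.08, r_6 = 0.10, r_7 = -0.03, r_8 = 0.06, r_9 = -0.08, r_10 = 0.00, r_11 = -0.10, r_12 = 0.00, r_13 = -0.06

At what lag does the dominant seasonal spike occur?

2

The largest autocorrelation is r_2 = 0.51, with a weaker echo at lag 4 (0.23); the remaining lags stay at or below 0.14.
The dominant spike at lag 2 indicates a seasonal period of 2.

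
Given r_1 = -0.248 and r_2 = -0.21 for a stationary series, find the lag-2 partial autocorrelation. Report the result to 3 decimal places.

-0.289

φ_{22} = (r_2 − r_1²) / (1 − r_1²)
r_1² = (-0.248)² = 0.061504
Numerator = -0.21 − 0.0615 = -0.2715; denominator = 1 − 0.0615 = 0.9385
φ_{22} = -0.2715 / 0.9385 = -0.289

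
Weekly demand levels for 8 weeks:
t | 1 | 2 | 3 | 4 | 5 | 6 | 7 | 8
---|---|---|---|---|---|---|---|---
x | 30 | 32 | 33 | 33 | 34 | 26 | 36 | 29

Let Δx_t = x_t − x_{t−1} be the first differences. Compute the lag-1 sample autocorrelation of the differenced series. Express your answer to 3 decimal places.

First differences Δx: 2, 1, 0, 1, -8, 10, -7
Mean of differences = -0.1429
Numerator Σ(Δx_t−Δx̄)(Δx_{t+1}−Δx̄) = -155.4490
Denominator Σ(Δx_t−Δx̄)² = 218.8571
r_1(Δx) = -155.4490 / 218.8571 = -0.710

-0.710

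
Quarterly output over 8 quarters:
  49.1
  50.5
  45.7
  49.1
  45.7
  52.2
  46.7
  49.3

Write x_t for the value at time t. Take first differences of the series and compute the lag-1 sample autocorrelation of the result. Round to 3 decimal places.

First differences Δx: 1.4, -4.8, 3.4, -3.4, 6.5, -5.5, 2.6
Mean of differences = 0.0286
Numerator Σ(Δx_t−Δx̄)(Δx_{t+1}−Δx̄) = -106.6422
Denominator Σ(Δx_t−Δx̄)² = 127.3743
r_1(Δx) = -106.6422 / 127.3743 = -0.837

-0.837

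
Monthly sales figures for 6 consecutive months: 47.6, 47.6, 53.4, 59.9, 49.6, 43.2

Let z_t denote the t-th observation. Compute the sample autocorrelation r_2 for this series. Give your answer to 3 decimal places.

-0.619

Mean z̄ = (47.6 + 47.6 + 53.4 + 59.9 + 49.6 + 43.2)/6 = 50.2167
Deviations from mean: -2.6167, -2.6167, 3.1833, 9.6833, -0.6167, -7.0167
Σ(z_t−z̄)(z_{t+2}−z̄) = (-8.3297) + (-25.3381) + (-1.9631) + (-67.9447) = -103.5756
Denominator Σ(z_t−z̄)² = 167.2083
r_2 = -103.5756 / 167.2083 = -0.619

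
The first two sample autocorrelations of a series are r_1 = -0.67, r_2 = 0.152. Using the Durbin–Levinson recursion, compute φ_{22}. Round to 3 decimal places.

φ_{22} = (r_2 − r_1²) / (1 − r_1²)
r_1² = (-0.67)² = 0.4489
Numerator = 0.152 − 0.4489 = -0.2969; denominator = 1 − 0.4489 = 0.5511
φ_{22} = -0.2969 / 0.5511 = -0.539

-0.539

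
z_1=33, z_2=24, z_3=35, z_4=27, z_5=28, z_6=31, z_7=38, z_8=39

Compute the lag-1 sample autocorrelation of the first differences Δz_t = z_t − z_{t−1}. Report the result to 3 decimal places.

First differences Δz: -9, 11, -8, 1, 3, 7, 1
Mean of differences = 0.8571
Numerator Σ(Δz_t−Δz̄)(Δz_{t+1}−Δz̄) = -176.7347
Denominator Σ(Δz_t−Δz̄)² = 320.8571
r_1(Δz) = -176.7347 / 320.8571 = -0.551

-0.551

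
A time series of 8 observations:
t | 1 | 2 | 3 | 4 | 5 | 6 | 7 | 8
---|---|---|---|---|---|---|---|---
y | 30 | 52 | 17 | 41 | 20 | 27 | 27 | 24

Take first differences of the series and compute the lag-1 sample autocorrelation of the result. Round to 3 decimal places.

-0.822

First differences Δy: 22, -35, 24, -21, 7, 0, -3
Mean of differences = -0.8571
Numerator Σ(Δy_t−Δȳ)(Δy_{t+1}−Δȳ) = -2283.1633
Denominator Σ(Δy_t−Δȳ)² = 2778.8571
r_1(Δy) = -2283.1633 / 2778.8571 = -0.822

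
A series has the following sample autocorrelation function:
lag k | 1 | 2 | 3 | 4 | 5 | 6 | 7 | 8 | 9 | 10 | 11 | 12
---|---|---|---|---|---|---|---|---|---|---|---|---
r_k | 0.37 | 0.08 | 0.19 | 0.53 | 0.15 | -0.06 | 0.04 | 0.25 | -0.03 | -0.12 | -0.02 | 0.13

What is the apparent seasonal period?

The largest autocorrelation is r_4 = 0.53; the remaining lags stay at or below 0.37. The elevated value at lag 1 (0.37), dropping to 0.08 at lag 2, reflects decaying short-term dependence rather than seasonality.
The dominant spike at lag 4 indicates a seasonal period of 4.

4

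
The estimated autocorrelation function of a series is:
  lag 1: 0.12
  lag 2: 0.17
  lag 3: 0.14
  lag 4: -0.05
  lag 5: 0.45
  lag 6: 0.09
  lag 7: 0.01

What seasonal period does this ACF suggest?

5

The largest autocorrelation is r_5 = 0.45; the remaining lags stay at or below 0.17.
The dominant spike at lag 5 indicates a seasonal period of 5.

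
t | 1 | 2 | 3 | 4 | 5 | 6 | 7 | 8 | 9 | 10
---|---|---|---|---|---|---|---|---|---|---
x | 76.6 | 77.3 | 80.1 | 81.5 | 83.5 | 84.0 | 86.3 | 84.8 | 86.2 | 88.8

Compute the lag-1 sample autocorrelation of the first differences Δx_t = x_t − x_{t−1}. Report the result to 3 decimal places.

First differences Δx: 0.7, 2.8, 1.4, 2.0, 0.5, 2.3, -1.5, 1.4, 2.6
Mean of differences = 1.3556
Numerator Σ(Δx_t−Δx̄)(Δx_{t+1}−Δx̄) = -4.9820
Denominator Σ(Δx_t−Δx̄)² = 14.2622
r_1(Δx) = -4.9820 / 14.2622 = -0.349

-0.349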